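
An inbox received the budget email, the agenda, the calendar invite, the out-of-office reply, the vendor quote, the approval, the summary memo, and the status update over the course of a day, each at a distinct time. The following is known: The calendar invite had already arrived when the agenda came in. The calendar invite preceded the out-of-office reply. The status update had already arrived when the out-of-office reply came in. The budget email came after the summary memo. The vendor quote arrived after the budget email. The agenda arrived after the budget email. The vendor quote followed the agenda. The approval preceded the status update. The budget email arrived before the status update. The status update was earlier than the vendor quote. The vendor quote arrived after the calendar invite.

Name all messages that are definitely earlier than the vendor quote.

Directly stated before the vendor quote: the agenda, the budget email, the calendar invite, and the status update.
The approval reaches the vendor quote via the approval → the status update → the vendor quote.
The summary memo reaches the vendor quote via the summary memo → the budget email → the vendor quote.
No chain forces the out-of-office reply ahead of the vendor quote.

the agenda, the approval, the budget email, the calendar invite, the status update, the summary memo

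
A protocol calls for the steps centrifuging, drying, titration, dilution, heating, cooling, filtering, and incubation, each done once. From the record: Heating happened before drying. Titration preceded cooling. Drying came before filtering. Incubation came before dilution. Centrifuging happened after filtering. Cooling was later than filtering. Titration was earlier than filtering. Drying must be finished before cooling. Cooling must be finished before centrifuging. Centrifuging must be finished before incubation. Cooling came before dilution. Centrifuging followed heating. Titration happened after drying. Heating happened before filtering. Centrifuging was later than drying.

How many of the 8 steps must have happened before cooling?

4

Directly stated before cooling: drying, filtering, and titration.
Heating reaches cooling via heating → filtering → cooling.
That's drying, filtering, heating, and titration — 4 in all.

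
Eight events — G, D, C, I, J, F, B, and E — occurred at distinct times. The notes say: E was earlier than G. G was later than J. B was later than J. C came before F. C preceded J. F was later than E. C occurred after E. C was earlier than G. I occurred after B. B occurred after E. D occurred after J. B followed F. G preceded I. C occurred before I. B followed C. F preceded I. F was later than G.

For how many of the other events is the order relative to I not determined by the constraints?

Forced before I: B, C, E, F, G, and J.
That leaves D with no forced order relative to I — 1.

1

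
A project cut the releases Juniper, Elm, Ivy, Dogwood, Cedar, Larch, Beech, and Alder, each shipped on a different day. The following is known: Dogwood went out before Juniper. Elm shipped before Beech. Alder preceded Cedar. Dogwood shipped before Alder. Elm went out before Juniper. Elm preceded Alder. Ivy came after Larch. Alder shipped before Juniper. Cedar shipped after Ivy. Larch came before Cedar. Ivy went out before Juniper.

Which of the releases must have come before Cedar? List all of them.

Alder, Dogwood, Elm, Ivy, Larch

Directly stated before Cedar: Alder, Ivy, and Larch.
Dogwood reaches Cedar via Dogwood → Alder → Cedar.
Elm reaches Cedar via Elm → Alder → Cedar.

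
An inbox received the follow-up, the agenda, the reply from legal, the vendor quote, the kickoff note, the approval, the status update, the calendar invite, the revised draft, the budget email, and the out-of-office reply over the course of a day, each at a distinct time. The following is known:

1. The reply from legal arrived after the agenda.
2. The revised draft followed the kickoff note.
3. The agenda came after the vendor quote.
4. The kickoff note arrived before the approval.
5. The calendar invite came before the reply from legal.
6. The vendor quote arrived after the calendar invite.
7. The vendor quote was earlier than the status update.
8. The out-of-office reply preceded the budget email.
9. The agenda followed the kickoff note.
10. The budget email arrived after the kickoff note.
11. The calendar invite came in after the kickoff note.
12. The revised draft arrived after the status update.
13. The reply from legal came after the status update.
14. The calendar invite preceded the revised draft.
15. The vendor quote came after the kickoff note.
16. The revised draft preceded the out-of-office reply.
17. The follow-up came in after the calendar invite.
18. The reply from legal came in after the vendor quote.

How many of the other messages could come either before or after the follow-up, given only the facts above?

Forced before the follow-up: the calendar invite and the kickoff note.
That leaves the agenda, the approval, the budget email, the out-of-office reply, the reply from legal, the revised draft, the status update, and the vendor quote with no forced order relative to the follow-up — 8.

8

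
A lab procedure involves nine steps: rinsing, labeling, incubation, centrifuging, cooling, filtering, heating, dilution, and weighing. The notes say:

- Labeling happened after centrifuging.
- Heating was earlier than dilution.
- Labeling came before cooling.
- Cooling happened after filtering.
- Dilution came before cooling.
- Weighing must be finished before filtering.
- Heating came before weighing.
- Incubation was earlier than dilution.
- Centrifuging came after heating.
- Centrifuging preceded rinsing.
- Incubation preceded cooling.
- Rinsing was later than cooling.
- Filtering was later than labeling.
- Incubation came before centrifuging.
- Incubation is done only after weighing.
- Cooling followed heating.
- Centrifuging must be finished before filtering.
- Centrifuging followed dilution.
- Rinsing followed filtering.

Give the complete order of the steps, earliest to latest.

heating, weighing, incubation, dilution, centrifuging, labeling, filtering, cooling, rinsing

The constraints fix every adjacent pair, so only one ordering works:
heating → weighing → incubation → dilution → centrifuging → labeling → filtering → cooling → rinsing.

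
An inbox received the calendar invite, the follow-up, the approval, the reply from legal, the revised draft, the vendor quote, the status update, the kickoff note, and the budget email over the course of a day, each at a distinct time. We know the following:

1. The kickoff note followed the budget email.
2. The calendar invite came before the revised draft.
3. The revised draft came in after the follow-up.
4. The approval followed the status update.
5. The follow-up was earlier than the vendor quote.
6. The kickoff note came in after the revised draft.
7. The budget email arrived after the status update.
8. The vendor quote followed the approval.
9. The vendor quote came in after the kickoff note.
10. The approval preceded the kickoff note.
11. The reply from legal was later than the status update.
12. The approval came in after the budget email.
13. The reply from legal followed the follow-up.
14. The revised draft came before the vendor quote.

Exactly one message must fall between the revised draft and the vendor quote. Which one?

the kickoff note

Tracing the constraints gives the revised draft → the kickoff note → the vendor quote, so the kickoff note sits after the revised draft and before the vendor quote.
No other message is forced both after the revised draft and before the vendor quote.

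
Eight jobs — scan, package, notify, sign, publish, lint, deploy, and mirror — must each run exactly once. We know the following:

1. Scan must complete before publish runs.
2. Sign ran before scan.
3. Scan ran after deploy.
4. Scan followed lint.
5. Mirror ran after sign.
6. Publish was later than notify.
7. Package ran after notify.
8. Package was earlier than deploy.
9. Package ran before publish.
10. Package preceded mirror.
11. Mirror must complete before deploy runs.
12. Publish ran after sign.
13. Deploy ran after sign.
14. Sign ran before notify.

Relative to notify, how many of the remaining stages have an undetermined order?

Forced before notify: sign; forced after notify: deploy, mirror, package, publish, and scan.
That leaves lint with no forced order relative to notify — 1.

1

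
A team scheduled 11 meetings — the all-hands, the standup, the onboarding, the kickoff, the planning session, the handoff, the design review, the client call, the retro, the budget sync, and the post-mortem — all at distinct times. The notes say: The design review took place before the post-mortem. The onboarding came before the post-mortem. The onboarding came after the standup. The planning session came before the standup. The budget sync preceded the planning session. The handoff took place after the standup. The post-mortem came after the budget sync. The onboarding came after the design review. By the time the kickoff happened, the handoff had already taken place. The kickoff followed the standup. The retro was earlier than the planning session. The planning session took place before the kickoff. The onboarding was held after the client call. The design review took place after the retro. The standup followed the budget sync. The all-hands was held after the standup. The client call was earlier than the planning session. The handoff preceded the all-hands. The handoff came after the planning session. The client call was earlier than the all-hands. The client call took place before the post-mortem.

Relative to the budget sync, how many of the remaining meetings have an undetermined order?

3

Forced after the budget sync: the all-hands, the handoff, the kickoff, the onboarding, the planning session, the post-mortem, and the standup.
That leaves the client call, the design review, and the retro with no forced order relative to the budget sync — 3.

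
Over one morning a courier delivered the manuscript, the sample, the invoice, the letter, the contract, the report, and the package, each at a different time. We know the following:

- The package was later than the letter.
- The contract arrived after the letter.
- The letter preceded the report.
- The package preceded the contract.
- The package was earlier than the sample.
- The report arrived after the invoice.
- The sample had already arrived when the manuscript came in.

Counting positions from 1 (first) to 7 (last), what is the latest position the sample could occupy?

6

The sample must come before the manuscript — 1 item forced after it.
Everything else can be placed before the sample in some valid order, so the sample can sit as late as position 7 − 1 = 6.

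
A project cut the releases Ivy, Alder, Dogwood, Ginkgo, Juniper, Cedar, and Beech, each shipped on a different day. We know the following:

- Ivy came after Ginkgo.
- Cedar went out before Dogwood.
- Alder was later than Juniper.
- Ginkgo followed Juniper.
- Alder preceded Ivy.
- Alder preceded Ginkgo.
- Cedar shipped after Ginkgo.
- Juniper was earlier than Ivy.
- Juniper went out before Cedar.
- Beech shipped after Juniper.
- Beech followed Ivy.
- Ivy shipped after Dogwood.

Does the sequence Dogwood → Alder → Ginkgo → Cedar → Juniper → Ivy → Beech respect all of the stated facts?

no

The constraints require Juniper before Alder, but in the proposed sequence Alder appears ahead of Juniper. That one violation is enough.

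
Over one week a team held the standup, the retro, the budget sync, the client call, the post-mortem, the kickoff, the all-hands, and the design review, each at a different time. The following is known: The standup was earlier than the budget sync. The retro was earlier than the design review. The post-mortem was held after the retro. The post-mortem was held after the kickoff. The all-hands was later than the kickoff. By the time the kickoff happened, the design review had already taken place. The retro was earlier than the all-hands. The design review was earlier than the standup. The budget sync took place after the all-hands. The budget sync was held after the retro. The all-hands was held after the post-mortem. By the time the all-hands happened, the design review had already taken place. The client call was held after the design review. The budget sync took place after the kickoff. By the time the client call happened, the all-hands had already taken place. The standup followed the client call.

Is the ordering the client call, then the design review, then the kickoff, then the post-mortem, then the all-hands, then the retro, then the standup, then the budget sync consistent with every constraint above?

The constraints require the all-hands before the client call, but in the proposed sequence the client call appears ahead of the all-hands. That one violation is enough.

no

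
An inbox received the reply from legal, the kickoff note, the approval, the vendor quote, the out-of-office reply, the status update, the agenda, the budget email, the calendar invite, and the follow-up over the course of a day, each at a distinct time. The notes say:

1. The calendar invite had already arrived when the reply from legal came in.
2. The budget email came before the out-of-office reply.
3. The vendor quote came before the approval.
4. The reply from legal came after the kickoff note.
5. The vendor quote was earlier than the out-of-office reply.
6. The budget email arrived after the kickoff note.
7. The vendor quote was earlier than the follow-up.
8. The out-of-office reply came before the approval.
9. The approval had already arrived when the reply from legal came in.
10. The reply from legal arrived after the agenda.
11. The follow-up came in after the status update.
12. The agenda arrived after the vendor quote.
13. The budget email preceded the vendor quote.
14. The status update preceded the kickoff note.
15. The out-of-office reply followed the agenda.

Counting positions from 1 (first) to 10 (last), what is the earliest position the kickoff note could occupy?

2

The status update must come before the kickoff note — 1 forced predecessor.
Nothing else is forced ahead of the kickoff note, so its earliest slot is position 1 + 1 = 2.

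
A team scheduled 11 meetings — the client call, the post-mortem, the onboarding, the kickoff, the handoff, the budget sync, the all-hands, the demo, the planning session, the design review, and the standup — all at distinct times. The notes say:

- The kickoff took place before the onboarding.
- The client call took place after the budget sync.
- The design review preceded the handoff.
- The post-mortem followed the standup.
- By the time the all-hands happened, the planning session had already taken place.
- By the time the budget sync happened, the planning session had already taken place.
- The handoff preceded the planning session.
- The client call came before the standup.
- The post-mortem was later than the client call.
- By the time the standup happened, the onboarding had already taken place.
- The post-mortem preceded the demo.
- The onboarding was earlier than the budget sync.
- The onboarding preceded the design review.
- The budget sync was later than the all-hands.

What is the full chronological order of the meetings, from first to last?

the kickoff, the onboarding, the design review, the handoff, the planning session, the all-hands, the budget sync, the client call, the standup, the post-mortem, the demo

The constraints fix every adjacent pair, so only one ordering works:
the kickoff → the onboarding → the design review → the handoff → the planning session → the all-hands → the budget sync → the client call → the standup → the post-mortem → the demo.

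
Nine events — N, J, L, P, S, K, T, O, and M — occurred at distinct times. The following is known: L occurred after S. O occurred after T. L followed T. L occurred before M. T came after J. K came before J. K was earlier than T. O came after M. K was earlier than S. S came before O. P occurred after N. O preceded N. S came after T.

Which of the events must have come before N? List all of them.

J, K, L, M, O, S, T

Directly stated before N: O.
J reaches N via J → T → O → N.
K reaches N via K → S → O → N.
L reaches N via L → M → O → N.
Likewise M, S, and T each reach N by chaining the stated constraints.
No chain forces P ahead of N.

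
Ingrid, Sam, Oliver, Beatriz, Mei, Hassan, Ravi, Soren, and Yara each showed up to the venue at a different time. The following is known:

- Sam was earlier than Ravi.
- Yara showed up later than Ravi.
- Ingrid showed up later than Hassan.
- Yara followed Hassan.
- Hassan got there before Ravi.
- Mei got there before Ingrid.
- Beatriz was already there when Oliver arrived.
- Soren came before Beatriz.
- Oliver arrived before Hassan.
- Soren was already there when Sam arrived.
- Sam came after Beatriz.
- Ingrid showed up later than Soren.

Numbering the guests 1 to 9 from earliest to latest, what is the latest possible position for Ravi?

Ravi must come before Yara — 1 guest forced after them.
Everything else can be placed before Ravi in some valid order, so Ravi can sit as late as position 9 − 1 = 8.

8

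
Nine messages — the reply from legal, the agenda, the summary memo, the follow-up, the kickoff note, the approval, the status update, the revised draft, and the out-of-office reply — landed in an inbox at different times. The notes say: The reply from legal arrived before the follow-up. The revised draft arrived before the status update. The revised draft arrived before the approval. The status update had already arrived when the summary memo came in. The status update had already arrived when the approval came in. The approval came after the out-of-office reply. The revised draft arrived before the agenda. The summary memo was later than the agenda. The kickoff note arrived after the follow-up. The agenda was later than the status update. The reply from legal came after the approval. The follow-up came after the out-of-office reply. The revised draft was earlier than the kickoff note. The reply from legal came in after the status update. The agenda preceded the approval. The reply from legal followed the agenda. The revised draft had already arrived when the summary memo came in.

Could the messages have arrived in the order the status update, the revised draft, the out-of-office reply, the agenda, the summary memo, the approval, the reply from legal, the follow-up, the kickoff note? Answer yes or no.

no

The constraints require the revised draft before the status update, but in the proposed sequence the status update appears ahead of the revised draft. That one violation is enough.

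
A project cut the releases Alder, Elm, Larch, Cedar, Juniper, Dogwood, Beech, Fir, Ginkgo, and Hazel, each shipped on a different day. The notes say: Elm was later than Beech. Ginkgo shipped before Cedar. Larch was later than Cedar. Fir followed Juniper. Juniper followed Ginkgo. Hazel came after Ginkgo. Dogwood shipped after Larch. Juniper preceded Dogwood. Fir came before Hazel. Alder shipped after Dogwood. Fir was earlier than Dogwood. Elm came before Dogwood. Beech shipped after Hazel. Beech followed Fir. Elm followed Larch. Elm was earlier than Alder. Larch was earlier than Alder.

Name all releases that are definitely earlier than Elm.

Directly stated before Elm: Beech and Larch.
Cedar reaches Elm via Cedar → Larch → Elm.
Fir reaches Elm via Fir → Beech → Elm.
Ginkgo reaches Elm via Ginkgo → Cedar → Larch → Elm.
Likewise Hazel and Juniper each reach Elm by chaining the stated constraints.
No chain forces Dogwood (or any of the others) ahead of Elm.

Beech, Cedar, Fir, Ginkgo, Hazel, Juniper, Larch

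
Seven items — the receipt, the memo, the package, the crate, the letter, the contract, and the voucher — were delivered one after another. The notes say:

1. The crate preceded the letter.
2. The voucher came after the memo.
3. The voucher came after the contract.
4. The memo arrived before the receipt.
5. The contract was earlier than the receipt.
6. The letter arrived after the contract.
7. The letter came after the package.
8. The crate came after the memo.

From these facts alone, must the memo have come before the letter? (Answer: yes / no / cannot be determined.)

yes

Chain the constraints: the memo → the crate → the letter. Each link is directly stated, so the memo comes before the letter.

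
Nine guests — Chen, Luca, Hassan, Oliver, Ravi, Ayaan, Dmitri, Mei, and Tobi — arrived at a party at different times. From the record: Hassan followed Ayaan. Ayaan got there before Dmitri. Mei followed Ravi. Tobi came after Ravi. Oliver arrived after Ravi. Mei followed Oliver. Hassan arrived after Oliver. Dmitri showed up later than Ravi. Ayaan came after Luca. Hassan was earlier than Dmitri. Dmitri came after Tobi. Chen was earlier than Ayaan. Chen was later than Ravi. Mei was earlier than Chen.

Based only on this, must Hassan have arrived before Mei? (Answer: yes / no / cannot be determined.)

no

Tracing the constraints gives Mei → Chen → Ayaan → Hassan, so Mei must come before Hassan.
That means Hassan cannot be before Mei.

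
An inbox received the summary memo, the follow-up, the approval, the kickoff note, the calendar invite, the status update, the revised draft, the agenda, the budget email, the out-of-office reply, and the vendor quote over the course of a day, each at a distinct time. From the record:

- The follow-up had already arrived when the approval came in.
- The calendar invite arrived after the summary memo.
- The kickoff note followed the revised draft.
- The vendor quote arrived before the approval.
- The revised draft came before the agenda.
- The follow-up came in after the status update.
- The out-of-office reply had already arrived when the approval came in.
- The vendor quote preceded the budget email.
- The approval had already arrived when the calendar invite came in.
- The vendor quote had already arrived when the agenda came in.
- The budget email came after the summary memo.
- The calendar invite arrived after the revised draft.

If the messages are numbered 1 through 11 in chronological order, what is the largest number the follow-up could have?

9

The follow-up must come before the approval and the calendar invite — 2 messages forced after it.
Everything else can be placed before the follow-up in some valid order, so the follow-up can sit as late as position 11 − 2 = 9.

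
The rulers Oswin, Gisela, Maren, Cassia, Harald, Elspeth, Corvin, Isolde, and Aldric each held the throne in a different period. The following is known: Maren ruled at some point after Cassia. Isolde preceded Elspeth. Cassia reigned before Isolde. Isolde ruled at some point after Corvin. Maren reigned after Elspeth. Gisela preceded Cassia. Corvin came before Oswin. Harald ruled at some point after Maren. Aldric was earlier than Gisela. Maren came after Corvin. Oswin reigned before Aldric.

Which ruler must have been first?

Corvin

Corvin has a chain of constraints placing them before every other ruler, so Corvin must be first.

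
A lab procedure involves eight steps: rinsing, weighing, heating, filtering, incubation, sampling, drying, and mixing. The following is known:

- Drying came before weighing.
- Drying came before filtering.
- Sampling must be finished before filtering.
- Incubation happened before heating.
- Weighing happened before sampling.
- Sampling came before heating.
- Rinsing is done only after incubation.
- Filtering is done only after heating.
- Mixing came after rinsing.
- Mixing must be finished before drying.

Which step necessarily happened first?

incubation

Incubation has a chain of constraints placing it before every other step, so incubation must be first.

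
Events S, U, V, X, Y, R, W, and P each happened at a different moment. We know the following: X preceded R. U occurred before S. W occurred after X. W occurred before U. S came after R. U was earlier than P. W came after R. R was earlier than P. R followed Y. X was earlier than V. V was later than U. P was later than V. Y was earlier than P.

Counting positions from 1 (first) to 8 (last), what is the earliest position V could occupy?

6

R, U, W, X, and Y must all come before V — 5 forced predecessors.
Nothing else is forced ahead of V, so its earliest slot is position 5 + 1 = 6.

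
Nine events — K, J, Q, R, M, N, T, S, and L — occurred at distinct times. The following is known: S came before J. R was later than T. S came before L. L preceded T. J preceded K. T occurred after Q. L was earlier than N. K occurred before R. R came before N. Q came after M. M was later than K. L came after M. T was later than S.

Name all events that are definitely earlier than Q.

J, K, M, S

Directly stated before Q: M.
J reaches Q via J → K → M → Q.
K reaches Q via K → M → Q.
S reaches Q via S → J → K → M → Q.
No chain forces N (or any of the others) ahead of Q.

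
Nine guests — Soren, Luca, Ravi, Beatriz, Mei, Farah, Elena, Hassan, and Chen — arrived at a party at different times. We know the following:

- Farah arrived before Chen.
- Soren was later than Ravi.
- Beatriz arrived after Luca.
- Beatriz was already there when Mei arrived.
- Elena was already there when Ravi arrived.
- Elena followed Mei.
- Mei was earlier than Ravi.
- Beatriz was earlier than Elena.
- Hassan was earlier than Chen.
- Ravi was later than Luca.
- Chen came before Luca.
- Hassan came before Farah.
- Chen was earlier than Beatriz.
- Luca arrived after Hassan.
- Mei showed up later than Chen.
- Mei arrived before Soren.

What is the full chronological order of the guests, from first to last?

The constraints fix every adjacent pair, so only one ordering works:
Hassan → Farah → Chen → Luca → Beatriz → Mei → Elena → Ravi → Soren.

Hassan, Farah, Chen, Luca, Beatriz, Mei, Elena, Ravi, Soren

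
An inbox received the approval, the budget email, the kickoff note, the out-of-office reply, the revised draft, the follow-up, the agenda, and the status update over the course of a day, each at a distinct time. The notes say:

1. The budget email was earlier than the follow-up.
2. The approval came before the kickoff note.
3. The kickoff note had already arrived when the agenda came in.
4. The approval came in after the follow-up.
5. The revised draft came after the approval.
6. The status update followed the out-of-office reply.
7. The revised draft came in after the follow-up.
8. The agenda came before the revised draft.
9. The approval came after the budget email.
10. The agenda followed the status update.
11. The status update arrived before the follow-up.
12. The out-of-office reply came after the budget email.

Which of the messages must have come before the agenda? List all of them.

Directly stated before the agenda: the kickoff note and the status update.
The approval reaches the agenda via the approval → the kickoff note → the agenda.
The budget email reaches the agenda via the budget email → the out-of-office reply → the status update → the agenda.
The follow-up reaches the agenda via the follow-up → the approval → the kickoff note → the agenda.
Likewise the out-of-office reply reaches the agenda by chaining the stated constraints.
No chain forces the revised draft ahead of the agenda.

the approval, the budget email, the follow-up, the kickoff note, the out-of-office reply, the status update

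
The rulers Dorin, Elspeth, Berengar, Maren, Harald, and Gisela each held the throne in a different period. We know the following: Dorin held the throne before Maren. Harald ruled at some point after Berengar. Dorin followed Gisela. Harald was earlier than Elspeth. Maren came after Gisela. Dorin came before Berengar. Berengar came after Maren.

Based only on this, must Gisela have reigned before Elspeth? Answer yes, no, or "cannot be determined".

yes

Chain the constraints: Gisela → Dorin → Berengar → Harald → Elspeth. Each link is directly stated, so Gisela comes before Elspeth.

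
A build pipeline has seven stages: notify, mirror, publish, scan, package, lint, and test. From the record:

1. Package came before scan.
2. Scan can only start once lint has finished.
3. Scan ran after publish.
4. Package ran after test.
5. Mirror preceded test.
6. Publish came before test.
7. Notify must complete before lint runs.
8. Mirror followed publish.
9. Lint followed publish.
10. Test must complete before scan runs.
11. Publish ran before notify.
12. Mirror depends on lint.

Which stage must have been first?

Publish has a chain of constraints placing it before every other stage, so publish must be first.

publish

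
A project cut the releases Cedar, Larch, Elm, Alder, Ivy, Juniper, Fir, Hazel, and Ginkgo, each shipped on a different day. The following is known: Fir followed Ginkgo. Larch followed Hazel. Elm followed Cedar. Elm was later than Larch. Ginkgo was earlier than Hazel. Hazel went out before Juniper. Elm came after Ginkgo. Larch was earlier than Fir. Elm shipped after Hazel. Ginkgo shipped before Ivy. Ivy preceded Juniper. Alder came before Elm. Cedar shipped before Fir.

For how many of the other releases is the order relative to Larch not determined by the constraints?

4

Forced before Larch: Ginkgo and Hazel; forced after Larch: Elm and Fir.
That leaves Alder, Cedar, Ivy, and Juniper with no forced order relative to Larch — 4.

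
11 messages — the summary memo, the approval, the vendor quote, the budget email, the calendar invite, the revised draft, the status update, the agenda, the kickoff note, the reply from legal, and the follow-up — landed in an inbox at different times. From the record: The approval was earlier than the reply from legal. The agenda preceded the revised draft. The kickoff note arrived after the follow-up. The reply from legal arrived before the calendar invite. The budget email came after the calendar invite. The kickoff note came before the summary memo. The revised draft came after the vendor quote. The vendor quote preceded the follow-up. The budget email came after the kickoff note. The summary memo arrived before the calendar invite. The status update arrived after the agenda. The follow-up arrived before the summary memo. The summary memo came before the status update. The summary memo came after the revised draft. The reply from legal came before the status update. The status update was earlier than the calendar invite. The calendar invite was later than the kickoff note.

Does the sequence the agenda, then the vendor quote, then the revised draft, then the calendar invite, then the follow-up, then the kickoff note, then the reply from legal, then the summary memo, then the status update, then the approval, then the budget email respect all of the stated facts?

The constraints require the kickoff note before the calendar invite, but in the proposed sequence the calendar invite appears ahead of the kickoff note. That one violation is enough.

no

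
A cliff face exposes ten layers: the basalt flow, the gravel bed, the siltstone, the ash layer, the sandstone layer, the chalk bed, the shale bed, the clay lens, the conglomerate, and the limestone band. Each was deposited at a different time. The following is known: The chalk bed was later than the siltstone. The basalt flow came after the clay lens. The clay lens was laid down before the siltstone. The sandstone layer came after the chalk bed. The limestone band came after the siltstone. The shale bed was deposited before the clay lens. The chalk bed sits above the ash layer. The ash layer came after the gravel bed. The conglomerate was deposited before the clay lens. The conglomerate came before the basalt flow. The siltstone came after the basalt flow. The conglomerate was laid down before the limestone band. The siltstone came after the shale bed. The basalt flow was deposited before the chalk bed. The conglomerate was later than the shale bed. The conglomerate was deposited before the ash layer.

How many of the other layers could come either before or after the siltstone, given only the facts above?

Forced before the siltstone: the basalt flow, the clay lens, the conglomerate, and the shale bed; forced after the siltstone: the chalk bed, the limestone band, and the sandstone layer.
That leaves the ash layer and the gravel bed with no forced order relative to the siltstone — 2.

2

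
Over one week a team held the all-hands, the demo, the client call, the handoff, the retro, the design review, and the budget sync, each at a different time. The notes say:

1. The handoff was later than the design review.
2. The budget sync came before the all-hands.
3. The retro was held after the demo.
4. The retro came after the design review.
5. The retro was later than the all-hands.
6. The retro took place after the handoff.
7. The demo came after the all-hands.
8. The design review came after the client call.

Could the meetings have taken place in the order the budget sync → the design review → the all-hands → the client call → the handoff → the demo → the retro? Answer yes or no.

no

The constraints require the client call before the design review, but in the proposed sequence the design review appears ahead of the client call. That one violation is enough.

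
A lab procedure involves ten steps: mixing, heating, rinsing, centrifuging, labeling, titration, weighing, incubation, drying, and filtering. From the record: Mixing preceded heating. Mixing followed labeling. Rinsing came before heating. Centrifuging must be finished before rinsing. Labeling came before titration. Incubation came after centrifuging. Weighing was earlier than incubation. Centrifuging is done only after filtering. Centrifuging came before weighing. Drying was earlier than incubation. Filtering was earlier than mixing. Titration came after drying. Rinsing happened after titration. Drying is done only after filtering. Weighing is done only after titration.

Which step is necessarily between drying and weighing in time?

Tracing the constraints gives drying → titration → weighing, so titration sits after drying and before weighing.
No other step is forced both after drying and before weighing.

titration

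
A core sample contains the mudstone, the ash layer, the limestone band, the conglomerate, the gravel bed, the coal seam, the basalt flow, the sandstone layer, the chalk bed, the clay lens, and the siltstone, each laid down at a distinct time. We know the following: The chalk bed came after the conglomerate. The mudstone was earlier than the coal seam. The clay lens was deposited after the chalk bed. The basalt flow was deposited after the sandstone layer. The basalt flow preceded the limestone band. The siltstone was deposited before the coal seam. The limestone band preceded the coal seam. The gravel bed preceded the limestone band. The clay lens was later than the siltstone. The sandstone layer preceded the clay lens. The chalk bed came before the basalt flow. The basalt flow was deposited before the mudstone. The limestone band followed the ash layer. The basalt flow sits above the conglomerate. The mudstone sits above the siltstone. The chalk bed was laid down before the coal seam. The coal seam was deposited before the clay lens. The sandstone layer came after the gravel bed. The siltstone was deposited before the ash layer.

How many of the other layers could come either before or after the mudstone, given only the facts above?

2

Forced before the mudstone: the basalt flow, the chalk bed, the conglomerate, the gravel bed, the sandstone layer, and the siltstone; forced after the mudstone: the clay lens and the coal seam.
That leaves the ash layer and the limestone band with no forced order relative to the mudstone — 2.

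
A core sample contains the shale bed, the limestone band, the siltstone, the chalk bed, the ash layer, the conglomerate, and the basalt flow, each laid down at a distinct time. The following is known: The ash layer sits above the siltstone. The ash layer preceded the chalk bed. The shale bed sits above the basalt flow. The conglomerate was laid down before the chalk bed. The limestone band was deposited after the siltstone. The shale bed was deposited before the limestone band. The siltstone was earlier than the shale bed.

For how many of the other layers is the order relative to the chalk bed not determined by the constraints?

3

Forced before the chalk bed: the ash layer, the conglomerate, and the siltstone.
That leaves the basalt flow, the limestone band, and the shale bed with no forced order relative to the chalk bed — 3.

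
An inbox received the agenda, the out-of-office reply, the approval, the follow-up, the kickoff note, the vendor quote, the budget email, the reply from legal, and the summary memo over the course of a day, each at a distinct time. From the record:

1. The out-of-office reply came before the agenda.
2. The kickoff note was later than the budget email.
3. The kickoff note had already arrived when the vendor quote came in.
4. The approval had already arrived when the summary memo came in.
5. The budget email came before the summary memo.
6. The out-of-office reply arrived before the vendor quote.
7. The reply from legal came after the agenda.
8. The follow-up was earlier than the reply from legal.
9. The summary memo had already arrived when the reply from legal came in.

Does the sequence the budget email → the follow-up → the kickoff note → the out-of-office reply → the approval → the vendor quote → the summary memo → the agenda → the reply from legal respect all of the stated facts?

Check each stated constraint against the proposed order — e.g. the budget email is ahead of the summary memo; the follow-up is ahead of the reply from legal. Every pair is in the required order; nothing is violated.

yes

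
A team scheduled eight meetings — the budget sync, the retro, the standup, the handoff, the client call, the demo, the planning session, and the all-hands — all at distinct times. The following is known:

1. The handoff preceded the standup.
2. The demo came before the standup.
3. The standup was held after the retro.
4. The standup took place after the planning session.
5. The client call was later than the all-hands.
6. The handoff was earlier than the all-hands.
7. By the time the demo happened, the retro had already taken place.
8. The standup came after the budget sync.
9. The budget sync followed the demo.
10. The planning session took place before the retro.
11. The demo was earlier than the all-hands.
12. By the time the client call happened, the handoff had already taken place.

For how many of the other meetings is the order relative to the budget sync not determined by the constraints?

Forced before the budget sync: the demo, the planning session, and the retro; forced after the budget sync: the standup.
That leaves the all-hands, the client call, and the handoff with no forced order relative to the budget sync — 3.

3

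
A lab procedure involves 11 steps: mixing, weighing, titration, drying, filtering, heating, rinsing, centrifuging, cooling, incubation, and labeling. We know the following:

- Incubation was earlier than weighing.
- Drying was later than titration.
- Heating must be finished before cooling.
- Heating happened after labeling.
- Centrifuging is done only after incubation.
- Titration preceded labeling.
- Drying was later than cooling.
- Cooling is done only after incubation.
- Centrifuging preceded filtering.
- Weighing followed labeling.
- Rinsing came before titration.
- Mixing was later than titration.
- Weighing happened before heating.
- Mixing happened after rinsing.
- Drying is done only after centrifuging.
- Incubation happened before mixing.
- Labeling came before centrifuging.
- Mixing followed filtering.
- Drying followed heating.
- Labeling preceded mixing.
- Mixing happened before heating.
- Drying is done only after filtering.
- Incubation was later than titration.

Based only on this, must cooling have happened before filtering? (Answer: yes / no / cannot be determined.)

Tracing the constraints gives filtering → mixing → heating → cooling, so filtering must come before cooling.
That means cooling cannot be before filtering.

no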